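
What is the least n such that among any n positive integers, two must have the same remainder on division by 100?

101

Use the pigeonhole principle on residue classes: two integers differ by a multiple of 100 exactly when they share a remainder mod 100.
There are 100 residue classes mod 100, so 100 integers can all lie in distinct classes.
One more integer must repeat a residue, giving a difference divisible by 100. So n = 100 + 1 = 101.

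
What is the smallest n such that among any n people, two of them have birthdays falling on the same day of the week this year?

There are 7 days of the week acting as pigeonholes.
With 7 people we could place one in each, avoiding any repeat.
One more forces some class to hold 2, so 7 + 1 = 8.

8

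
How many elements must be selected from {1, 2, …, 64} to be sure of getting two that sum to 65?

Partition {1, …, 64} into 32 pairs: {1,64}, {2,63}, …, {32,33}.
Choosing 32 integers — say the integers 1 through 32 — takes one from each pair and avoids the property.
Choosing 33 forces two into the same pair by pigeonhole, and those sum to 65. So 33.

33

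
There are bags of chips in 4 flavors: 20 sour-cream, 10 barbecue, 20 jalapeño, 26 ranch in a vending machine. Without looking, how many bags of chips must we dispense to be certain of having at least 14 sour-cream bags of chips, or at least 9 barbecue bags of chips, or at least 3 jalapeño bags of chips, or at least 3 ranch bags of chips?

The worst case stops just short of every target: 13 sour-cream, 8 barbecue, 2 jalapeño, 2 ranch — 13 + 8 + 2 + 2 = 25 bags of chips.
One more bag of chips must push some flavor to its target, so 25 + 1 = 26.

26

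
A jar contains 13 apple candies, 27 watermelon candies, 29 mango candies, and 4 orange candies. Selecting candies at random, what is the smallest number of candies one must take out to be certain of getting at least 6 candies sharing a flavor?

20

Treat the 4 flavors as pigeonholes.
In the worst case we take at most 5 of each flavor, but all 4 orange (fewer than 5), giving 5 + 5 + 5 + 4 = 19.
One more candy then forces some flavor to 6, so 19 + 1 = 20.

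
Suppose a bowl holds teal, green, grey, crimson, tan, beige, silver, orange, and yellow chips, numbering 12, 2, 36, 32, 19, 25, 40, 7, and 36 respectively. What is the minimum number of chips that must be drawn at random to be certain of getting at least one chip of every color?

The hardest color to obtain is green: we could draw every other chip first — 209 − 2 = 207 chips — without a single green one.
The next draw must be green, so 207 + 1 = 208.

208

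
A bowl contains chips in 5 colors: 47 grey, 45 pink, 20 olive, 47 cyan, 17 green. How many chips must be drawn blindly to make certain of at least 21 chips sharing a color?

98

In the worst case we take at most 20 of each color, but all 17 green (fewer than 20), giving 20 + 20 + 20 + 20 + 17 = 97.
One more chip then forces some color to 21, so 97 + 1 = 98.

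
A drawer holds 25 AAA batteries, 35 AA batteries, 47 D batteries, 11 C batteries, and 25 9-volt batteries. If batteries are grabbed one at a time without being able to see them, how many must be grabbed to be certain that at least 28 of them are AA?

136

The worst case draws every non-AA battery first: 25 + 47 + 11 + 25 = 108.
The next 28 draws are then forced to be AA, giving 108 + 28 = 136.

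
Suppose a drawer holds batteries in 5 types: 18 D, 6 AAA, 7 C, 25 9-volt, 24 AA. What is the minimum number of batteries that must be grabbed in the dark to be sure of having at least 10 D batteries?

72

To avoid D batteries as long as possible, exhaust the other 4 types first.
The worst case draws every non-D battery first: 6 + 7 + 25 + 24 = 62.
The next 10 draws are then forced to be D, giving 62 + 10 = 72.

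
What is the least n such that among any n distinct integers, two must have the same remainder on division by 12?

13

Two integers differ by a multiple of 12 exactly when they share a remainder mod 12.
There are 12 residue classes mod 12, so 12 integers can all lie in distinct classes.
One more integer must repeat a residue, giving a difference divisible by 12. So n = 12 + 1 = 13.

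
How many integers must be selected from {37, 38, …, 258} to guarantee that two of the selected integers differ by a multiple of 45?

46

Group the integers by remainder mod 45; there are 45 residue classes, each nonempty in this range.
Choosing one from each class (45 integers) avoids any shared remainder.
One more choice must repeat a class, so two differ by a multiple of 45. Hence 45 + 1 = 46.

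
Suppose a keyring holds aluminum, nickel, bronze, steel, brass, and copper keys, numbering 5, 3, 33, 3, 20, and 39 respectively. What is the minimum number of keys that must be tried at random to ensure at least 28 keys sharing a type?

Treat the 6 types as pigeonholes.
In the worst case we take at most 27 of each type, but all 5 aluminum, all 3 nickel, all 3 steel, and all 20 brass (fewer than 27), giving 5 + 3 + 27 + 3 + 20 + 27 = 85.
One more key then forces some type to 28, so 85 + 1 = 86.

86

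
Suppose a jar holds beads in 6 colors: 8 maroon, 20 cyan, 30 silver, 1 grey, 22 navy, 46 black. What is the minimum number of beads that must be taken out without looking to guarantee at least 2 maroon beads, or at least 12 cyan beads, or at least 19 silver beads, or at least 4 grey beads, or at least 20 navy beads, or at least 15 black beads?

65

The worst case stops just short of every target: 1 maroon, 11 cyan, 18 silver, all 1 grey, 19 navy, 14 black — 1 + 11 + 18 + 1 + 19 + 14 = 64 beads.
One more bead must push some color to its target, so 64 + 1 = 65.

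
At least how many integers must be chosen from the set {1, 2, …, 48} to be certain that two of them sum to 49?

25

Partition {1, …, 48} into 24 pairs: {1,48}, {2,47}, …, {24,25}.
Choosing 24 integers — say the integers 1 through 24 — takes one from each pair and avoids the property.
Choosing 25 forces two into the same pair by pigeonhole, and those sum to 49. So 25.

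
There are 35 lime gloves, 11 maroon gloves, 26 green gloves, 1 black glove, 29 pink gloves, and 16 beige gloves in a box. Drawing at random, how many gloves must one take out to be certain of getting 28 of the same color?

In the worst case we take at most 27 of each color, but all 11 maroon, all 26 green, all 1 black, and all 16 beige (fewer than 27), giving 27 + 11 + 26 + 1 + 27 + 16 = 108.
One more glove then forces some color to 28, so 108 + 1 = 109.

109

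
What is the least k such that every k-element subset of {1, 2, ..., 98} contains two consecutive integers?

50

Partition {1, …, 98} into 49 pairs: {1,2}, {3,4}, …, {97,98}.
Choosing 49 integers — say the 49 even numbers 2, 4, …, 98 — takes one from each pair and avoids the property.
Choosing 50 forces two into the same pair by pigeonhole, and those are consecutive. So 50.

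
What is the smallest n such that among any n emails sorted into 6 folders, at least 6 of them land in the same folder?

31

There are 6 folders acting as pigeonholes.
With 6 × 5 = 30 emails we could place exactly 5 in each, with no class reaching 6.
One more forces some class to hold 6, so 30 + 1 = 31.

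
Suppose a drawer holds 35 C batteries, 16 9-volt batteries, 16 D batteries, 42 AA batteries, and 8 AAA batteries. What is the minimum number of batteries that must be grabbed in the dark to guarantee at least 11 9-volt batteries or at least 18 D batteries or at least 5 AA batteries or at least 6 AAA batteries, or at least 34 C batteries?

69

Each of the 5 types has its own threshold; avoid all of them simultaneously.
The worst case stops just short of every target: 33 C, 10 9-volt, all 16 D, 4 AA, 5 AAA — 33 + 10 + 16 + 4 + 5 = 68 batteries.
One more battery must push some type to its target, so 68 + 1 = 69.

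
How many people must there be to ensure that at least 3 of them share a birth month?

There are 12 months of the year acting as pigeonholes.
With 12 × 2 = 24 people we could place exactly 2 in each, with no class reaching 3.
One more forces some class to hold 3, so 24 + 1 = 25.

25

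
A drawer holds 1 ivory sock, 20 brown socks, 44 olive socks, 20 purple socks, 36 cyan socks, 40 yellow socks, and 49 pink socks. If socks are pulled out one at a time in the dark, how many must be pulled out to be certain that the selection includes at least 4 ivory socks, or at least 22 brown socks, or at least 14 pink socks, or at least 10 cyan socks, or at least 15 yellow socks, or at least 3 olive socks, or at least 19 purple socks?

78

Each of the 7 colors has its own threshold; avoid all of them simultaneously.
The worst case stops just short of every target: all 1 ivory, all 20 brown, 2 olive, 18 purple, 9 cyan, 14 yellow, 13 pink — 1 + 20 + 2 + 18 + 9 + 14 + 13 = 77 socks.
One more sock must push some color to its target, so 77 + 1 = 78.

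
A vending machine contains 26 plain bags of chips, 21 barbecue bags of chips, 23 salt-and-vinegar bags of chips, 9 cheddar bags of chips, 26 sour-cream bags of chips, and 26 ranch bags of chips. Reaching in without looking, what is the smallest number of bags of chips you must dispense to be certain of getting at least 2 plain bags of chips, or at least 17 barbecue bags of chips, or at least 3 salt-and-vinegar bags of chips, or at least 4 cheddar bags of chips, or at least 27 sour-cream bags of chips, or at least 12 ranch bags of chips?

The worst case stops just short of every target: 1 plain, 16 barbecue, 2 salt-and-vinegar, 3 cheddar, 26 sour-cream, 11 ranch — 1 + 16 + 2 + 3 + 26 + 11 = 59 bags of chips.
One more bag of chips must push some flavor to its target, so 59 + 1 = 60.

60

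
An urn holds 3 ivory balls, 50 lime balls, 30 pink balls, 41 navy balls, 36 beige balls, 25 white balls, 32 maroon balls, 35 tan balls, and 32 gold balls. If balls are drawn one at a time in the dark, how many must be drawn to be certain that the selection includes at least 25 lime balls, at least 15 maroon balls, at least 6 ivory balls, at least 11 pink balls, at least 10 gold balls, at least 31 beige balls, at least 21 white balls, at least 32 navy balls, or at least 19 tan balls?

160

The worst case stops just short of every target: all 3 ivory, 24 lime, 10 pink, 31 navy, 30 beige, 20 white, 14 maroon, 18 tan, 9 gold — 3 + 24 + 10 + 31 + 30 + 20 + 14 + 18 + 9 = 159 balls.
One more ball must push some color to its target, so 159 + 1 = 160.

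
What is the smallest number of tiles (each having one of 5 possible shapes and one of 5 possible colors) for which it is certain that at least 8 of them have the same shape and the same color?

There are 5 × 5 = 25 (shape, color) combinations acting as pigeonholes.
With 25 × 7 = 175 tiles we could place exactly 7 in each, with no (shape, color) pair reaching 8.
One more forces some (shape, color) pair to hold 8, so 175 + 1 = 176.

176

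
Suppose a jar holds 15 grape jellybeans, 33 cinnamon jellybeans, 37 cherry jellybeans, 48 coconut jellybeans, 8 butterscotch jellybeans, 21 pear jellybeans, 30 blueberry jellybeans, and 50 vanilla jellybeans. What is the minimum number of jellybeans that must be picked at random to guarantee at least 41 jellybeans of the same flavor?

225

Treat the 8 flavors as pigeonholes.
In the worst case we take at most 40 of each flavor, but all 15 grape, all 33 cinnamon, all 37 cherry, all 8 butterscotch, all 21 pear, and all 30 blueberry (fewer than 40), giving 15 + 33 + 37 + 40 + 8 + 21 + 30 + 40 = 224.
One more jellybean then forces some flavor to 41, so 224 + 1 = 225.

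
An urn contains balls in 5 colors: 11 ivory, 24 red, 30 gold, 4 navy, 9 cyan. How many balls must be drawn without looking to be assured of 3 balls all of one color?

Treat the 5 colors as pigeonholes.
The worst case takes 2 balls of each color without reaching 3 of any: 5 × 2 = 10.
The next ball must bring some color to 3, so 10 + 1 = 11.

11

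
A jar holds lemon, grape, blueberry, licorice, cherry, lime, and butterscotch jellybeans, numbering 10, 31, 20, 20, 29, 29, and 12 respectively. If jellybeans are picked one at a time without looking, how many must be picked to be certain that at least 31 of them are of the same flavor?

151

In the worst case we take at most 30 of each flavor, but all 10 lemon, all 20 blueberry, all 20 licorice, all 29 cherry, all 29 lime, and all 12 butterscotch (fewer than 30), giving 10 + 30 + 20 + 20 + 29 + 29 + 12 = 150.
One more jellybean then forces some flavor to 31, so 150 + 1 = 151.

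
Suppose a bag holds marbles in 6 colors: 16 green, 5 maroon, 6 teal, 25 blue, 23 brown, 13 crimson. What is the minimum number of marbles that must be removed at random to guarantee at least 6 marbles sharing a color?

31

Treat the 6 colors as pigeonholes.
The worst case takes 5 marbles of each color without reaching 6 of any: 6 × 5 = 30.
The next marble must bring some color to 6, so 30 + 1 = 31.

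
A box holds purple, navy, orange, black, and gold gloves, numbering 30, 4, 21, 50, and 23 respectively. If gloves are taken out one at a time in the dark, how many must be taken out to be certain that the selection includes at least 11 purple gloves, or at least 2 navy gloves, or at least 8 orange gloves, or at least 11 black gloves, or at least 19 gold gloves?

47

The worst case stops just short of every target: 10 purple, 1 navy, 7 orange, 10 black, 18 gold — 10 + 1 + 7 + 10 + 18 = 46 gloves.
One more glove must push some color to its target, so 46 + 1 = 47.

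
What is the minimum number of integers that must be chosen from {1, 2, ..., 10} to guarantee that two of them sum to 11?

6

Partition {1, …, 10} into 5 pairs: {1,10}, {2,9}, …, {5,6}.
Choosing 5 integers — say the integers 1 through 5 — takes one from each pair and avoids the property.
Choosing 6 forces two into the same pair by pigeonhole, and those sum to 11. So 6.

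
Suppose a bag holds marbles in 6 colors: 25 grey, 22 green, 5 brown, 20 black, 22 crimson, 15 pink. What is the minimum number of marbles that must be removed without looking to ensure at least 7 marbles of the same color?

36

In the worst case we take at most 6 of each color, but all 5 brown (fewer than 6), giving 6 + 6 + 5 + 6 + 6 + 6 = 35.
One more marble then forces some color to 7, so 35 + 1 = 36.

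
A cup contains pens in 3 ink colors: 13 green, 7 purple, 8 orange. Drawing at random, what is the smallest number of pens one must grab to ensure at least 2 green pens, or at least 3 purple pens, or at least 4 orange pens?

Each of the 3 ink colors has its own threshold; avoid all of them simultaneously.
The worst case stops just short of every target: 1 green, 2 purple, 3 orange — 1 + 2 + 3 = 6 pens.
One more pen must push some ink color to its target, so 6 + 1 = 7.

7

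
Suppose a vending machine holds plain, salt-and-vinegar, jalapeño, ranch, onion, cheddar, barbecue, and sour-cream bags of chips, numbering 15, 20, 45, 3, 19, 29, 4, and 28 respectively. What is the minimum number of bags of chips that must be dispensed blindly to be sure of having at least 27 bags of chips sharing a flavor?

In the worst case we take at most 26 of each flavor, but all 15 plain, all 20 salt-and-vinegar, all 3 ranch, all 19 onion, and all 4 barbecue (fewer than 26), giving 15 + 20 + 26 + 3 + 19 + 26 + 4 + 26 = 139.
One more bag of chips then forces some flavor to 27, so 139 + 1 = 140.

140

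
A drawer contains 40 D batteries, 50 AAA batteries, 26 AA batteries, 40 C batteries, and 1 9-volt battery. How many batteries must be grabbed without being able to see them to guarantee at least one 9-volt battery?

The worst case draws every non-9-volt battery first: 40 + 50 + 26 + 40 = 156.
The next draw is then forced to be 9-volt, giving 156 + 1 = 157.

157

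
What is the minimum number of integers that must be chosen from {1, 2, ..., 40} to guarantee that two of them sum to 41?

Partition {1, …, 40} into 20 pairs: {1,40}, {2,39}, …, {20,21}.
Choosing 20 integers — say the integers 1 through 20 — takes one from each pair and avoids the property.
Choosing 21 forces two into the same pair by pigeonhole, and those sum to 41. So 21.

21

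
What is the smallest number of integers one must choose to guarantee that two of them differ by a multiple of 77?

Two integers differ by a multiple of 77 exactly when they share a remainder mod 77.
There are 77 residue classes mod 77, so 77 integers can all lie in distinct classes.
One more integer must repeat a residue, giving a difference divisible by 77. So n = 77 + 1 = 78.

78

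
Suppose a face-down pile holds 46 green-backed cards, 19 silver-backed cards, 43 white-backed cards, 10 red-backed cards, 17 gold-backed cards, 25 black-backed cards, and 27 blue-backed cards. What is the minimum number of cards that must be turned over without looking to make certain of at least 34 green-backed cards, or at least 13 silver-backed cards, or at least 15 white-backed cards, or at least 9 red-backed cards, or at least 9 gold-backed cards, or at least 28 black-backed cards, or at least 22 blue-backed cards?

Each of the 7 back colors has its own threshold; avoid all of them simultaneously.
The worst case stops just short of every target: 33 green-backed, 12 silver-backed, 14 white-backed, 8 red-backed, 8 gold-backed, all 25 black-backed, 21 blue-backed — 33 + 12 + 14 + 8 + 8 + 25 + 21 = 121 cards.
One more card must push some back color to its target, so 121 + 1 = 122.

122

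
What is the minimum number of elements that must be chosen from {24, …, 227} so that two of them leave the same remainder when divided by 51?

Group the integers by remainder mod 51; there are 51 residue classes, each nonempty in this range.
Choosing one from each class (51 integers) avoids any shared remainder.
One more choice must repeat a class, so two differ by a multiple of 51. Hence 51 + 1 = 52.

52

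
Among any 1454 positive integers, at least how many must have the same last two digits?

If each of the 100 possible two-digit endings held at most 14, the total would be at most 100 × 14 = 1400 < 1454, a contradiction.
So at least one holds ⌈1454/100⌉ = 15.

15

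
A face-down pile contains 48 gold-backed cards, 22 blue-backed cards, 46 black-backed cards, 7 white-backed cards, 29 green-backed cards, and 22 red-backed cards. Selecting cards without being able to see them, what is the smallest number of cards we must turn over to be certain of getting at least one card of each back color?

The hardest back color to obtain is white-backed: we could draw every other card first — 174 − 7 = 167 cards — without a single white-backed one.
The next draw must be white-backed, so 167 + 1 = 168.

168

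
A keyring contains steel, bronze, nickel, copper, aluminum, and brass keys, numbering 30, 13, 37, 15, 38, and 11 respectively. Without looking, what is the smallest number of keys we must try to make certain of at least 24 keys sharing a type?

In the worst case we take at most 23 of each type, but all 13 bronze, all 15 copper, and all 11 brass (fewer than 23), giving 23 + 13 + 23 + 15 + 23 + 11 = 108.
One more key then forces some type to 24, so 108 + 1 = 109.

109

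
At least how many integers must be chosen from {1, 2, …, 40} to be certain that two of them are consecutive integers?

21

Partition {1, …, 40} into 20 pairs: {1,2}, {3,4}, …, {39,40}.
Choosing 20 integers — say the 20 even numbers 2, 4, …, 40 — takes one from each pair and avoids the property.
Choosing 21 forces two into the same pair by pigeonhole, and those are consecutive. So 21.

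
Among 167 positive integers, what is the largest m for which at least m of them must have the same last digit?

17

The 167 positive integers fall into 10 possible last digits.
If each of the 10 possible last digits held at most 16, the total would be at most 10 × 16 = 160 < 167, a contradiction.
So at least one holds ⌈167/10⌉ = 17.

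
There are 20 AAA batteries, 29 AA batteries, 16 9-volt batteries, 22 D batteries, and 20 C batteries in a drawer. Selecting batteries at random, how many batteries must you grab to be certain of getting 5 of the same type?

21

The worst case takes 4 batteries of each type without reaching 5 of any: 5 × 4 = 20.
The next battery must bring some type to 5, so 20 + 1 = 21.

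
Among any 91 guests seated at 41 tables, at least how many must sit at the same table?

The 91 guests fall into 41 tables.
If each of the 41 tables held at most 2, the total would be at most 41 × 2 = 82 < 91, a contradiction.
So at least one holds ⌈91/41⌉ = 3.

3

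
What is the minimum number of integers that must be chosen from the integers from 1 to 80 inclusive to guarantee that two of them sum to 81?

Partition {1, …, 80} into 40 pairs: {1,80}, {2,79}, …, {40,41}.
Choosing 40 integers — say the integers 1 through 40 — takes one from each pair and avoids the property.
Choosing 41 forces two into the same pair by pigeonhole, and those sum to 81. So 41.

41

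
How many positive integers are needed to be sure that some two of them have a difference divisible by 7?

8

Use the pigeonhole principle on residue classes: two integers differ by a multiple of 7 exactly when they share a remainder mod 7.
There are 7 residue classes mod 7, so 7 integers can all lie in distinct classes.
One more integer must repeat a residue, giving a difference divisible by 7. So n = 7 + 1 = 8.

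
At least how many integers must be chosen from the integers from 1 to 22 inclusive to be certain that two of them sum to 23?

12

Partition {1, …, 22} into 11 pairs: {1,22}, {2,21}, …, {11,12}.
Choosing 11 integers — say the integers 1 through 11 — takes one from each pair and avoids the property.
Choosing 12 forces two into the same pair by pigeonhole, and those sum to 23. So 12.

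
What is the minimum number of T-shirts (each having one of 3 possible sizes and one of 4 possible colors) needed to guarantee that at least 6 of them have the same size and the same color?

There are 3 × 4 = 12 (size, color) combinations acting as pigeonholes.
With 12 × 5 = 60 T-shirts we could place exactly 5 in each, with no (size, color) pair reaching 6.
One more forces some (size, color) pair to hold 6, so 60 + 1 = 61.

61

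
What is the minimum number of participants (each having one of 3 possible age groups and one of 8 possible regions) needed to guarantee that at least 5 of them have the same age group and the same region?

There are 3 × 8 = 24 (age group, region) combinations acting as pigeonholes.
With 24 × 4 = 96 participants we could place exactly 4 in each, with no (age group, region) pair reaching 5.
One more forces some (age group, region) pair to hold 5, so 96 + 1 = 97.

97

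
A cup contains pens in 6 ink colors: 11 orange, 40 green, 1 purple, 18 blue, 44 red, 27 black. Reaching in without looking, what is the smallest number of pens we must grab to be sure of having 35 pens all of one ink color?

126

Treat the 6 ink colors as pigeonholes.
In the worst case we take at most 34 of each ink color, but all 11 orange, all 1 purple, all 18 blue, and all 27 black (fewer than 34), giving 11 + 34 + 1 + 18 + 34 + 27 = 125.
One more pen then forces some ink color to 35, so 125 + 1 = 126.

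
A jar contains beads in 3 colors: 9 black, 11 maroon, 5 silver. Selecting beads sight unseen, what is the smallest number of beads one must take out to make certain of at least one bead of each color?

21

The hardest color to obtain is silver: we could draw every other bead first — 25 − 5 = 20 beads — without a single silver one.
The next draw must be silver, so 20 + 1 = 21.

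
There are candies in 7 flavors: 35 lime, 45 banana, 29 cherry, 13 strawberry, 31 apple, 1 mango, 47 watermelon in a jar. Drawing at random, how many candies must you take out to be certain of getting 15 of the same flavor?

85

In the worst case we take at most 14 of each flavor, but all 13 strawberry and all 1 mango (fewer than 14), giving 14 + 14 + 14 + 13 + 14 + 1 + 14 = 84.
One more candy then forces some flavor to 15, so 84 + 1 = 85.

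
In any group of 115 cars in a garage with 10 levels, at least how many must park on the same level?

12

The 115 cars fall into 10 levels.
If each of the 10 levels held at most 11, the total would be at most 10 × 11 = 110 < 115, a contradiction.
So at least one holds ⌈115/10⌉ = 12.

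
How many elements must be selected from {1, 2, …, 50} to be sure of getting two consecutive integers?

26

Partition {1, …, 50} into 25 pairs: {1,2}, {3,4}, …, {49,50}.
Choosing 25 integers — say the 25 even numbers 2, 4, …, 50 — takes one from each pair and avoids the property.
Choosing 26 forces two into the same pair by pigeonhole, and those are consecutive. So 26.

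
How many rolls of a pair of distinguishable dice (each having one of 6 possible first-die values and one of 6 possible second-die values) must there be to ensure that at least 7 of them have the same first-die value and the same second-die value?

217

There are 6 × 6 = 36 (first-die value, second-die value) combinations acting as pigeonholes.
With 36 × 6 = 216 rolls of a pair of distinguishable dice we could place exactly 6 in each, with no (first-die value, second-die value) pair reaching 7.
One more forces some (first-die value, second-die value) pair to hold 7, so 216 + 1 = 217.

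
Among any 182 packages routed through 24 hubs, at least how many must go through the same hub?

The 182 packages fall into 24 hubs.
If each of the 24 hubs held at most 7, the total would be at most 24 × 7 = 168 < 182, a contradiction.
So at least one holds ⌈182/24⌉ = 8.

8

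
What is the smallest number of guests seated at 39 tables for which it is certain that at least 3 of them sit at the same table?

79

There are 39 tables acting as pigeonholes.
With 39 × 2 = 78 guests we could place exactly 2 in each, with no class reaching 3.
One more forces some class to hold 3, so 78 + 1 = 79.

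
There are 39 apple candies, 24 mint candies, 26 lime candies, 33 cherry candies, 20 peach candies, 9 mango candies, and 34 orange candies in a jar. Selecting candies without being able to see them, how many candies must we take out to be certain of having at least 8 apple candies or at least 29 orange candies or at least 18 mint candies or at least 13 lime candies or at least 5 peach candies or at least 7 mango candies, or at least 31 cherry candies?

105

The worst case stops just short of every target: 7 apple, 17 mint, 12 lime, 30 cherry, 4 peach, 6 mango, 28 orange — 7 + 17 + 12 + 30 + 4 + 6 + 28 = 104 candies.
One more candy must push some flavor to its target, so 104 + 1 = 105.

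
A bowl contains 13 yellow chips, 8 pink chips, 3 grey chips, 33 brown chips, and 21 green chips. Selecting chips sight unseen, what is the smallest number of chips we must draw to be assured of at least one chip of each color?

The hardest color to obtain is grey: we could draw every other chip first — 78 − 3 = 75 chips — without a single grey one.
The next draw must be grey, so 75 + 1 = 76.

76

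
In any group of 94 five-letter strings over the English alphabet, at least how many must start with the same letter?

4

There are 26 possible first letters, which serve as the pigeonholes.
If each of the 26 possible first letters held at most 3, the total would be at most 26 × 3 = 78 < 94, a contradiction.
So at least one holds ⌈94/26⌉ = 4.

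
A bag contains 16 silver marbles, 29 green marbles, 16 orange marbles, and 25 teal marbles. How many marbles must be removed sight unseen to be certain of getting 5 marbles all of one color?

17

The worst case takes 4 marbles of each color without reaching 5 of any: 4 × 4 = 16.
The next marble must bring some color to 5, so 16 + 1 = 17.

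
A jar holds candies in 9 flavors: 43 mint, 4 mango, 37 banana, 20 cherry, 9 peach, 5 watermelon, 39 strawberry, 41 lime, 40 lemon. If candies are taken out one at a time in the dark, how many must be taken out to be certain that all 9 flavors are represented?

The hardest flavor to obtain is mango: we could draw every other candy first — 238 − 4 = 234 candies — without a single mango one.
The next draw must be mango, so 234 + 1 = 235.

235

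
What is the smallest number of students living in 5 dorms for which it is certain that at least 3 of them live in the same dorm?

There are 5 dorms acting as pigeonholes.
With 5 × 2 = 10 students we could place exactly 2 in each, with no class reaching 3.
One more forces some class to hold 3, so 10 + 1 = 11.

11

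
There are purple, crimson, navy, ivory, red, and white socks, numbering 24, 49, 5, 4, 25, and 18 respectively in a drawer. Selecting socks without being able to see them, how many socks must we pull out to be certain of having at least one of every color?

The hardest color to obtain is ivory: we could draw every other sock first — 125 − 4 = 121 socks — without a single ivory one.
The next draw must be ivory, so 121 + 1 = 122.

122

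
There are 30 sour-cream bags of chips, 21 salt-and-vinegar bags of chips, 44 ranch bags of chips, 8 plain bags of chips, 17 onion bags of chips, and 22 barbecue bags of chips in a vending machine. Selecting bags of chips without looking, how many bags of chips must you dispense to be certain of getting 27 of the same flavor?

In the worst case we take at most 26 of each flavor, but all 21 salt-and-vinegar, all 8 plain, all 17 onion, and all 22 barbecue (fewer than 26), giving 26 + 21 + 26 + 8 + 17 + 22 = 120.
One more bag of chips then forces some flavor to 27, so 120 + 1 = 121.

121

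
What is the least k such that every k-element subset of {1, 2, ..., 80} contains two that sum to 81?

Partition {1, …, 80} into 40 pairs: {1,80}, {2,79}, …, {40,41}.
Choosing 40 integers — say the integers 1 through 40 — takes one from each pair and avoids the property.
Choosing 41 forces two into the same pair by pigeonhole, and those sum to 81. So 41.

41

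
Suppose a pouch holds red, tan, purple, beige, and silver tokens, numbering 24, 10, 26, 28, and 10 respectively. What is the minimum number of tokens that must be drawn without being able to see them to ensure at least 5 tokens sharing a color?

Treat the 5 colors as pigeonholes.
The worst case takes 4 tokens of each color without reaching 5 of any: 5 × 4 = 20.
The next token must bring some color to 5, so 20 + 1 = 21.

21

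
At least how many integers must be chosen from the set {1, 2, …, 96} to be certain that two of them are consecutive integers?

Partition {1, …, 96} into 48 pairs: {1,2}, {3,4}, …, {95,96}.
Choosing 48 integers — say the 48 even numbers 2, 4, …, 96 — takes one from each pair and avoids the property.
Choosing 49 forces two into the same pair by pigeonhole, and those are consecutive. So 49.

49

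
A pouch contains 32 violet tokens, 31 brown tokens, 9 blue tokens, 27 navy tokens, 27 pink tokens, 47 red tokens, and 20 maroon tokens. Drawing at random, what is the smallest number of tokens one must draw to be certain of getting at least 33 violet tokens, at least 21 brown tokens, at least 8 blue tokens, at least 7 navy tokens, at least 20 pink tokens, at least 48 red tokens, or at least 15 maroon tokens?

146

Each of the 7 colors has its own threshold; avoid all of them simultaneously.
The worst case stops just short of every target: 32 violet, 20 brown, 7 blue, 6 navy, 19 pink, 47 red, 14 maroon — 32 + 20 + 7 + 6 + 19 + 47 + 14 = 145 tokens.
One more token must push some color to its target, so 145 + 1 = 146.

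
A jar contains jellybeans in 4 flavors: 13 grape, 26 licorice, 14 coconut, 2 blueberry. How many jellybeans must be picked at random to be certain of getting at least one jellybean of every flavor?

54

The hardest flavor to obtain is blueberry: we could draw every other jellybean first — 55 − 2 = 53 jellybeans — without a single blueberry one.
The next draw must be blueberry, so 53 + 1 = 54.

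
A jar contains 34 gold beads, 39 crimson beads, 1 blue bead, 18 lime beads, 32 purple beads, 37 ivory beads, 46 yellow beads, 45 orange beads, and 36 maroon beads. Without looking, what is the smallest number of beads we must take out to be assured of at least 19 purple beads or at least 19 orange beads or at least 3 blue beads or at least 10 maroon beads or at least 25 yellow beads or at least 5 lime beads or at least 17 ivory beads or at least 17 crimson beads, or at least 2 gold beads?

108

The worst case stops just short of every target: 1 gold, 16 crimson, all 1 blue, 4 lime, 18 purple, 16 ivory, 24 yellow, 18 orange, 9 maroon — 1 + 16 + 1 + 4 + 18 + 16 + 24 + 18 + 9 = 107 beads.
One more bead must push some color to its target, so 107 + 1 = 108.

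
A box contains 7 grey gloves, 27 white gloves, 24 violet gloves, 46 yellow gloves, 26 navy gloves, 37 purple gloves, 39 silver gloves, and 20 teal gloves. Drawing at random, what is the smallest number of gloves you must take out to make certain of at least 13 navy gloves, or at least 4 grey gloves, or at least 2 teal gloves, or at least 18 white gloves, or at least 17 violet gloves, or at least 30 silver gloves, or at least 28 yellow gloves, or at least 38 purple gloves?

Each of the 8 colors has its own threshold; avoid all of them simultaneously.
The worst case stops just short of every target: 3 grey, 17 white, 16 violet, 27 yellow, 12 navy, 37 purple, 29 silver, 1 teal — 3 + 17 + 16 + 27 + 12 + 37 + 29 + 1 = 142 gloves.
One more glove must push some color to its target, so 142 + 1 = 143.

143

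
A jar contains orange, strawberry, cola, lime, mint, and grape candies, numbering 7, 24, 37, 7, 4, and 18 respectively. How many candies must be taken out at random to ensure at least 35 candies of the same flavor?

95

Treat the 6 flavors as pigeonholes.
In the worst case we take at most 34 of each flavor, but all 7 orange, all 24 strawberry, all 7 lime, all 4 mint, and all 18 grape (fewer than 34), giving 7 + 24 + 34 + 7 + 4 + 18 = 94.
One more candy then forces some flavor to 35, so 94 + 1 = 95.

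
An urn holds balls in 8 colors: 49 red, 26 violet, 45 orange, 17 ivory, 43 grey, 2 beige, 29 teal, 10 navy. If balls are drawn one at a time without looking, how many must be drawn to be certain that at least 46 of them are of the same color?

218

Treat the 8 colors as pigeonholes.
In the worst case we take at most 45 of each color, but all 26 violet, all 17 ivory, all 43 grey, all 2 beige, all 29 teal, and all 10 navy (fewer than 45), giving 45 + 26 + 45 + 17 + 43 + 2 + 29 + 10 = 217.
One more ball then forces some color to 46, so 217 + 1 = 218.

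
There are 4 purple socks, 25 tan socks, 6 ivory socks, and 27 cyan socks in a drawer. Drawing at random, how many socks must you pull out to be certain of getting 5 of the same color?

17

The worst case takes 4 socks of each color without reaching 5 of any: 4 × 4 = 16.
The next sock must bring some color to 5, so 16 + 1 = 17.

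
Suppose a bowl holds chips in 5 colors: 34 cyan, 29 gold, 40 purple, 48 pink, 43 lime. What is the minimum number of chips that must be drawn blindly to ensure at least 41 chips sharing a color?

184

In the worst case we take at most 40 of each color, but all 34 cyan and all 29 gold (fewer than 40), giving 34 + 29 + 40 + 40 + 40 = 183.
One more chip then forces some color to 41, so 183 + 1 = 184.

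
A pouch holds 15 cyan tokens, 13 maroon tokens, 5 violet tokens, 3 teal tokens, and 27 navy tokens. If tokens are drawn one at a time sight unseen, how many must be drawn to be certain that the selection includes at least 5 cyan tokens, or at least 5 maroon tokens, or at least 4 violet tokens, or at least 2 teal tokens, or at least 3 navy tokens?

15

The worst case stops just short of every target: 4 cyan, 4 maroon, 3 violet, 1 teal, 2 navy — 4 + 4 + 3 + 1 + 2 = 14 tokens.
One more token must push some color to its target, so 14 + 1 = 15.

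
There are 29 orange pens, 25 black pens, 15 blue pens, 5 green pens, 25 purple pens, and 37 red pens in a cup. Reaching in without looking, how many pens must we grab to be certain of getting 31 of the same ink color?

130

In the worst case we take at most 30 of each ink color, but all 29 orange, all 25 black, all 15 blue, all 5 green, and all 25 purple (fewer than 30), giving 29 + 25 + 15 + 5 + 25 + 30 = 129.
One more pen then forces some ink color to 31, so 129 + 1 = 130.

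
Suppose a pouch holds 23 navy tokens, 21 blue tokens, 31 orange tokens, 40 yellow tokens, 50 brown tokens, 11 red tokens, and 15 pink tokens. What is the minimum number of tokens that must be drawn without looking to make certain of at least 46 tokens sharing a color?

In the worst case we take at most 45 of each color, but all 23 navy, all 21 blue, all 31 orange, all 40 yellow, all 11 red, and all 15 pink (fewer than 45), giving 23 + 21 + 31 + 40 + 45 + 11 + 15 = 186.
One more token then forces some color to 46, so 186 + 1 = 187.

187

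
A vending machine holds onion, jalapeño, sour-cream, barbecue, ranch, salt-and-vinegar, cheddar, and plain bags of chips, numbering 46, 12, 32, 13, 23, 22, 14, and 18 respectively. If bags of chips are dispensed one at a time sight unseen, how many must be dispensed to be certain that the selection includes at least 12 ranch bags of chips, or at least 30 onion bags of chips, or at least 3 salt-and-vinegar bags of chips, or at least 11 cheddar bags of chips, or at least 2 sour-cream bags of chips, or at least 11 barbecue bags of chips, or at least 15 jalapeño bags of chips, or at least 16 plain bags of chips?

91

The worst case stops just short of every target: 29 onion, all 12 jalapeño, 1 sour-cream, 10 barbecue, 11 ranch, 2 salt-and-vinegar, 10 cheddar, 15 plain — 29 + 12 + 1 + 10 + 11 + 2 + 10 + 15 = 90 bags of chips.
One more bag of chips must push some flavor to its target, so 90 + 1 = 91.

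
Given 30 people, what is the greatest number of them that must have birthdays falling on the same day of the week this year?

5

If each of the 7 days of the week held at most 4, the total would be at most 7 × 4 = 28 < 30, a contradiction.
So at least one holds ⌈30/7⌉ = 5.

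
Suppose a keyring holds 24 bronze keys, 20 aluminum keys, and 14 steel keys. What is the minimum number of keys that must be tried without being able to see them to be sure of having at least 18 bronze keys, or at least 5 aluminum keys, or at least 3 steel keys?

24

The worst case stops just short of every target: 17 bronze, 4 aluminum, 2 steel — 17 + 4 + 2 = 23 keys.
One more key must push some type to its target, so 23 + 1 = 24.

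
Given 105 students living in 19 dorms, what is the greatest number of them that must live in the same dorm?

If each of the 19 dorms held at most 5, the total would be at most 19 × 5 = 95 < 105, a contradiction.
So at least one holds ⌈105/19⌉ = 6.

6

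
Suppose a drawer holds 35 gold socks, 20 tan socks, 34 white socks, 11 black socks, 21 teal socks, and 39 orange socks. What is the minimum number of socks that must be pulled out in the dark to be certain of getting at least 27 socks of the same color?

Treat the 6 colors as pigeonholes.
In the worst case we take at most 26 of each color, but all 20 tan, all 11 black, and all 21 teal (fewer than 26), giving 26 + 20 + 26 + 11 + 21 + 26 = 130.
One more sock then forces some color to 27, so 130 + 1 = 131.

131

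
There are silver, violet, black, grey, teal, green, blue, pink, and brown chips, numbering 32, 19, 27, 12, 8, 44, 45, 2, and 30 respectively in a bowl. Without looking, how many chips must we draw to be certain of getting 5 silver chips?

The worst case draws every non-silver chip first: 19 + 27 + 12 + 8 + 44 + 45 + 2 + 30 = 187.
The next 5 draws are then forced to be silver, giving 187 + 5 = 192.

192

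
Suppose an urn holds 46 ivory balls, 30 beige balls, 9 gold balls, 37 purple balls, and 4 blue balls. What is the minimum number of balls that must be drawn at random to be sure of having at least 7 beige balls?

103

The worst case draws every non-beige ball first: 46 + 9 + 37 + 4 = 96.
The next 7 draws are then forced to be beige, giving 96 + 7 = 103.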